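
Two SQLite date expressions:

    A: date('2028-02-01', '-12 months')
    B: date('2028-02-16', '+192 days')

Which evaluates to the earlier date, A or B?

A

A = 2027-02-01.
B = 2028-08-26.
A is earlier.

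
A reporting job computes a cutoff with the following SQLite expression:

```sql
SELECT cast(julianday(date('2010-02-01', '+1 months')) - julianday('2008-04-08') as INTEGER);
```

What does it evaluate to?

692

Adding +1 month to 2010-02-01 gives 2010-03-01.
22 days remain in April 2008 after the 8th (30 − 8).
Full months from May 2008 through February 2010 contribute their day counts.
Then 1 day into March 2010.
Total: 22 + 31 + 30 + 31 + 31 + 30 + 31 + 30 + 31 + 31 + 28 + 31 + 30 + 31 + 30 + 31 + 31 + 30 + 31 + 30 + 31 + 31 + 28 + 1 = 692.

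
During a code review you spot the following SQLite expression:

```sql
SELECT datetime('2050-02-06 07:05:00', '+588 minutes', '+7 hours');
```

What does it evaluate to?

2050-02-06 23:53:00

588 minutes = 9h 48m; +588 minutes from 2050-02-06 07:05:00 is 2050-02-06 16:53:00.
+7 hours from 2050-02-06 16:53:00 is 2050-02-06 23:53:00.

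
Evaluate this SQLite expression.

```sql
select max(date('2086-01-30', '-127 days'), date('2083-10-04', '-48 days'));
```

date('2086-01-30', '-127 days') → 2085-09-25.
date('2083-10-04', '-48 days') → 2083-08-17.
Later of the two is 2085-09-25.

2085-09-25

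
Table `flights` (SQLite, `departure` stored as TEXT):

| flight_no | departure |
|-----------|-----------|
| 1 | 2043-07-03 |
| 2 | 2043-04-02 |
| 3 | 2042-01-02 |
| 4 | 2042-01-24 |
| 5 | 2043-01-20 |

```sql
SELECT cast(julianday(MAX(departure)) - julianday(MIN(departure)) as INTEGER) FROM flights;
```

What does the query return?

MIN = 2042-01-02, MAX = 2043-07-03.
29 days remain in January 2042 after the 2nd (31 − 2).
Full months from February 2042 through June 2043 contribute their day counts.
Then 3 days into July 2043.
Total: 29 + 28 + 31 + 30 + 31 + 30 + 31 + 31 + 30 + 31 + 30 + 31 + 31 + 28 + 31 + 30 + 31 + 30 + 3 = 547.

547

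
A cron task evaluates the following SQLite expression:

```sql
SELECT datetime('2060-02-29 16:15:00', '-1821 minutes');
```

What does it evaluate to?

2060-02-28 09:54:00

1821 minutes = 30h 21m; -1821 minutes from 2060-02-29 16:15:00 is 2060-02-28 09:54:00 (crosses midnight).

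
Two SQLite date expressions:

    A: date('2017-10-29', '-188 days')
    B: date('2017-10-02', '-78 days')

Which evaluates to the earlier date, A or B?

A

A = 2017-04-24.
B = 2017-07-16.
A is earlier.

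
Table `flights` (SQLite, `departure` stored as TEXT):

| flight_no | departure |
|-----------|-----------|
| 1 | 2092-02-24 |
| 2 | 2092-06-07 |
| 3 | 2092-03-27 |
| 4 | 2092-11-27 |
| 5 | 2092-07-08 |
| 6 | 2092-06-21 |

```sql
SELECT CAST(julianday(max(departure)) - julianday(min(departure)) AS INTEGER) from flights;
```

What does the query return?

MIN = 2092-02-24, MAX = 2092-11-27.
5 days remain in February 2092 after the 24th (29 − 24).
Full months from March 2092 through October 2092 contribute their day counts.
Then 27 days into November 2092.
Total: 5 + 31 + 30 + 31 + 30 + 31 + 31 + 30 + 31 + 27 = 277.

277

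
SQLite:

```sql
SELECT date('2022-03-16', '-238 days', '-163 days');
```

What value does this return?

2021-02-08

Applying '-238 days' to 2022-03-16: counting 238 days back gives 2021-07-21.
Applying '-163 days' to 2021-07-21: counting 163 days back gives 2021-02-08.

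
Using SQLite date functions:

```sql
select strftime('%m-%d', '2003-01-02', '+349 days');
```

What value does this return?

12-17

First apply '+349 days': 2003-01-02 → 2003-12-17.
`%m-%d` extracts the month-day: 12-17.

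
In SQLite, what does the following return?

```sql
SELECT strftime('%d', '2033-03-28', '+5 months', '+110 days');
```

16

First apply '+5 months', '+110 days': 2033-03-28 → 2033-12-16.
`%d` extracts the 2-digit day of month: 16.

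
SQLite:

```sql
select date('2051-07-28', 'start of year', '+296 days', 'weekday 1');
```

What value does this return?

2051-10-30

`start of year` rewinds 2051-07-28 to 2051-01-01.
Applying '+296 days' to 2051-01-01: counting 296 days forward gives 2051-10-24.
`weekday 1` advances to the next Monday; 2051-10-24 is a Tuesday, so it moves forward to 2051-10-30.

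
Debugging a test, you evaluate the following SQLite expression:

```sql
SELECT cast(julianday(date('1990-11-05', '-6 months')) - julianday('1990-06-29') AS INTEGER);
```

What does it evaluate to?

-55

Adding -6 months to 1990-11-05 gives 1990-05-05.
26 days remain in May 1990 after the 5th (31 − 5).
Then 29 days into June 1990.
Total: 26 + 29 = 55.
The subtraction is earlier − later, so the result is −55 → -55.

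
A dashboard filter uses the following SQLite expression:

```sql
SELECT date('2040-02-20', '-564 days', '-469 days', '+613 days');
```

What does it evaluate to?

2038-12-27

Applying '-564 days' to 2040-02-20: counting 564 days back gives 2038-08-05.
Applying '-469 days' to 2038-08-05: counting 469 days back gives 2037-04-23.
Applying '+613 days' to 2037-04-23: counting 613 days forward gives 2038-12-27.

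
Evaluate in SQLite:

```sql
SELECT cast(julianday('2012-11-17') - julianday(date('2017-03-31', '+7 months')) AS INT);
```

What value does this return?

-1809

Adding +7 months to 2017-03-31 gives 2017-10-31.
13 days remain in November 2012 after the 17th (30 − 17).
Full months from December 2012 through September 2017 contribute their day counts.
Then 31 days into October 2017.
Total: 13 + 31 + 31 + 28 + 31 + 30 + 31 + 30 + 31 + 31 + 30 + 31 + 30 + 31 + 31 + 28 + 31 + 30 + 31 + 30 + 31 + 31 + 30 + 31 + 30 + 31 + 31 + 28 + 31 + 30 + 31 + 30 + 31 + 31 + 30 + 31 + 30 + 31 + 31 + 29 + 31 + 30 + 31 + 30 + 31 + 31 + 30 + 31 + 30 + 31 + 31 + 28 + 31 + 30 + 31 + 30 + 31 + 31 + 30 + 31 = 1809.
The subtraction is earlier − later, so the result is −1809 → -1809.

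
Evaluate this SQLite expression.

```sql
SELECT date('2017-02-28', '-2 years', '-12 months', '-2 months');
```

Adding -2 years to 2017-02-28 gives 2015-02-28.
Adding -12 months to 2015-02-28 gives 2014-02-28.
Adding -2 months to 2014-02-28 gives 2013-12-28.

2013-12-28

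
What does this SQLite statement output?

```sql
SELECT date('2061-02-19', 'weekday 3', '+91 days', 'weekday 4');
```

`weekday 3` advances to the next Wednesday; 2061-02-19 is a Saturday, so it moves forward to 2061-02-23.
Applying '+91 days' to 2061-02-23: counting 91 days forward gives 2061-05-25.
`weekday 4` advances to the next Thursday; 2061-05-25 is a Wednesday, so it moves forward to 2061-05-26.

2061-05-26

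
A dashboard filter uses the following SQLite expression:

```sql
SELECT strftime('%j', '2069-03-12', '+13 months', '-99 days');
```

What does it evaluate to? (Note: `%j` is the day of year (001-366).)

First apply '+13 months', '-99 days': 2069-03-12 → 2070-01-03.
Day-of-year for 2070-01-03: days since 2070-01-01 inclusive = 3, zero-padded to 003.

003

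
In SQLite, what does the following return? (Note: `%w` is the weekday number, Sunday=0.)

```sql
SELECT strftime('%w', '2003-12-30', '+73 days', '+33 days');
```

3

First apply '+73 days', '+33 days': 2003-12-30 → 2004-04-14.
2004-04-14 is a Wednesday; with Sunday=0 that is 3.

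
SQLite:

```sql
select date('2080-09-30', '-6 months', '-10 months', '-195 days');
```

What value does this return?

Adding -6 months to 2080-09-30 gives 2080-03-30.
Adding -10 months to 2080-03-30 gives 2079-05-30.
Applying '-195 days' to 2079-05-30: counting 195 days back gives 2078-11-16.

2078-11-16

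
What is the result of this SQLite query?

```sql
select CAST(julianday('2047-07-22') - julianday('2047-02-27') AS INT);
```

1 day remains in February 2047 after the 27th (28 − 27).
March 2047: 31 days.
April 2047: 30 days.
May 2047: 31 days.
June 2047: 30 days.
Then 22 days into July 2047.
Total: 1 + 31 + 30 + 31 + 30 + 22 = 145.

145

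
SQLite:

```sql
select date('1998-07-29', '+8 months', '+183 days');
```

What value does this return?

1999-09-28

Adding +8 months to 1998-07-29 gives 1999-03-29.
Applying '+183 days' to 1999-03-29: counting 183 days forward gives 1999-09-28.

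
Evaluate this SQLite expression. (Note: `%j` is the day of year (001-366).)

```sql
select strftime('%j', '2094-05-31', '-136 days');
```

015

First apply '-136 days': 2094-05-31 → 2094-01-15.
Day-of-year for 2094-01-15: days since 2094-01-01 inclusive = 15, zero-padded to 015.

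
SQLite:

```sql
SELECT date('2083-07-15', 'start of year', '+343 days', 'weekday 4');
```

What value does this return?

2083-12-16

`start of year` rewinds 2083-07-15 to 2083-01-01.
Applying '+343 days' to 2083-01-01: counting 343 days forward gives 2083-12-10.
`weekday 4` advances to the next Thursday; 2083-12-10 is a Friday, so it moves forward to 2083-12-16.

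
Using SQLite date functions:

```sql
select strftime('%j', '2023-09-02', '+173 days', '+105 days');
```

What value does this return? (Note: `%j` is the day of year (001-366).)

158

First apply '+173 days', '+105 days': 2023-09-02 → 2024-06-06.
Day-of-year for 2024-06-06: days since 2024-01-01 inclusive = 158, zero-padded to 158.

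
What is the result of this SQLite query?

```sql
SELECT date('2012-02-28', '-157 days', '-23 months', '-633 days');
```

Applying '-157 days' to 2012-02-28: counting 157 days back gives 2011-09-24.
Adding -23 months to 2011-09-24 gives 2009-10-24.
Applying '-633 days' to 2009-10-24: counting 633 days back gives 2008-01-30.

2008-01-30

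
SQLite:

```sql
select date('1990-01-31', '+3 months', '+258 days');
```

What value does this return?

1991-01-14

Adding +3 months to 1990-01-31 targets 1990-04-31. April 1990 has only 30 days, so SQLite normalizes the 1-day overflow forward to 1990-05-01.
Applying '+258 days' to 1990-05-01: counting 258 days forward gives 1991-01-14.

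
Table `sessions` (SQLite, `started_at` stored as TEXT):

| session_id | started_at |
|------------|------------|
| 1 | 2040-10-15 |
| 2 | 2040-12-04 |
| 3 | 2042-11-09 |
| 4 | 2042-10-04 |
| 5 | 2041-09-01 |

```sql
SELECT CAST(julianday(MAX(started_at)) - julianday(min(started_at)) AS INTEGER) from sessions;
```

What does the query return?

MIN = 2040-10-15, MAX = 2042-11-09.
16 days remain in October 2040 after the 15th (31 − 15).
Full months from November 2040 through October 2042 contribute their day counts.
Then 9 days into November 2042.
Total: 16 + 30 + 31 + 31 + 28 + 31 + 30 + 31 + 30 + 31 + 31 + 30 + 31 + 30 + 31 + 31 + 28 + 31 + 30 + 31 + 30 + 31 + 31 + 30 + 31 + 9 = 755.

755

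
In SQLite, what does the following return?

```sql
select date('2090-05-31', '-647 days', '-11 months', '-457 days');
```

Applying '-647 days' to 2090-05-31: counting 647 days back gives 2088-08-22.
Adding -11 months to 2088-08-22 gives 2087-09-22.
Applying '-457 days' to 2087-09-22: counting 457 days back gives 2086-06-22.

2086-06-22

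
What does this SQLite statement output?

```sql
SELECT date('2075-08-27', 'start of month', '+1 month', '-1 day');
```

`start of month` rewinds 2075-08-27 to 2075-08-01.
Adding +1 month to 2075-08-01 gives 2075-09-01.
Going back 1 day from 2075-09-01 reaches 2075-08-31 (last day of August, 31 days).

2075-08-31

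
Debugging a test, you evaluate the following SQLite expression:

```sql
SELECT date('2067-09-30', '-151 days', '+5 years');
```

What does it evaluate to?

2072-05-02

Applying '-151 days' to 2067-09-30: counting 151 days back gives 2067-05-02.
Adding +5 years to 2067-05-02 gives 2072-05-02.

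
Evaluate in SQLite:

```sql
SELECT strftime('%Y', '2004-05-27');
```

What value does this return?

2004

`%Y` extracts the 4-digit year: 2004.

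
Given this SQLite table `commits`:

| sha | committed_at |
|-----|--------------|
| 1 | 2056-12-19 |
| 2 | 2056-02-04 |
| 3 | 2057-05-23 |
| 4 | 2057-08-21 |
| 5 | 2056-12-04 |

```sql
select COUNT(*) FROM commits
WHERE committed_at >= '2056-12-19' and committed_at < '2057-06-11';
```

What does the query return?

Rows in [2056-12-19, 2057-06-11): 2056-12-19, 2057-05-23 → 2 rows.

2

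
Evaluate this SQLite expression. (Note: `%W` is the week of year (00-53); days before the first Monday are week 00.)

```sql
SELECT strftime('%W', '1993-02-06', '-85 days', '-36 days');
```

First apply '-85 days', '-36 days': 1993-02-06 → 1992-10-08.
1992-10-08 is a Thursday. SQLite's %W counts Mondays since the year started; the result is 40.

40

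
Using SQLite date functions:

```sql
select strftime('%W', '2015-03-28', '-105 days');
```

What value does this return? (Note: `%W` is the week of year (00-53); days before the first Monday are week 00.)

First apply '-105 days': 2015-03-28 → 2014-12-13.
2014-12-13 is a Saturday. SQLite's %W counts Mondays since the year started; the result is 49.

49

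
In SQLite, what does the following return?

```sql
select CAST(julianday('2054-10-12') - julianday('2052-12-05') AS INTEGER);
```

26 days remain in December 2052 after the 5th (31 − 5).
Full months from January 2053 through September 2054 contribute their day counts.
Then 12 days into October 2054.
Total: 26 + 31 + 28 + 31 + 30 + 31 + 30 + 31 + 31 + 30 + 31 + 30 + 31 + 31 + 28 + 31 + 30 + 31 + 30 + 31 + 31 + 30 + 12 = 676.

676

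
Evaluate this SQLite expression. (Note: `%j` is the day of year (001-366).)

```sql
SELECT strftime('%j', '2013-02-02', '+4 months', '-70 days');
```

First apply '+4 months', '-70 days': 2013-02-02 → 2013-03-24.
Day-of-year for 2013-03-24: days since 2013-01-01 inclusive = 83, zero-padded to 083.

083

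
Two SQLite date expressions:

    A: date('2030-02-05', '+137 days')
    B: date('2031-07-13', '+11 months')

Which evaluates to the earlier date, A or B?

A = 2030-06-22.
B = 2032-06-13.
A is earlier.

A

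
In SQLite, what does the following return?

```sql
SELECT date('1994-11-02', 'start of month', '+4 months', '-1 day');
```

1995-02-28

`start of month` rewinds 1994-11-02 to 1994-11-01.
Adding +4 months to 1994-11-01 gives 1995-03-01.
Going back 1 day from 1995-03-01 reaches 1995-02-28 (last day of February, 28 days).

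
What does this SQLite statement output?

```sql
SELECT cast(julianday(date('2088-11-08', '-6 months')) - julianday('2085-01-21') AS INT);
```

1203

Adding -6 months to 2088-11-08 gives 2088-05-08.
10 days remain in January 2085 after the 21st (31 − 21).
Full months from February 2085 through April 2088 contribute their day counts.
Then 8 days into May 2088.
Total: 10 + 28 + 31 + 30 + 31 + 30 + 31 + 31 + 30 + 31 + 30 + 31 + 31 + 28 + 31 + 30 + 31 + 30 + 31 + 31 + 30 + 31 + 30 + 31 + 31 + 28 + 31 + 30 + 31 + 30 + 31 + 31 + 30 + 31 + 30 + 31 + 31 + 29 + 31 + 30 + 8 = 1203.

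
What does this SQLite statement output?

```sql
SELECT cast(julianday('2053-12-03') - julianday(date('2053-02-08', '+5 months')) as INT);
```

148

Adding +5 months to 2053-02-08 gives 2053-07-08.
23 days remain in July 2053 after the 8th (31 − 8).
August 2053: 31 days.
September 2053: 30 days.
October 2053: 31 days.
November 2053: 30 days.
Then 3 days into December 2053.
Total: 23 + 31 + 30 + 31 + 30 + 3 = 148.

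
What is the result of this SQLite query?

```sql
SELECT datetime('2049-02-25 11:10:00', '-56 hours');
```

2049-02-23 03:10:00

-56 hours from 2049-02-25 11:10:00 is 2049-02-23 03:10:00 (crosses midnight).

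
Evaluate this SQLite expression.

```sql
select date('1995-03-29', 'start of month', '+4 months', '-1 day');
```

`start of month` rewinds 1995-03-29 to 1995-03-01.
Adding +4 months to 1995-03-01 gives 1995-07-01.
Going back 1 day from 1995-07-01 reaches 1995-06-30 (last day of June, 30 days).

1995-06-30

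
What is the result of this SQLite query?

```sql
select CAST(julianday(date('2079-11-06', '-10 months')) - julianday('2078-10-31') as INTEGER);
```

67

Adding -10 months to 2079-11-06 gives 2079-01-06.
0 days remain in October 2078 after the 31st (31 − 31).
November 2078: 30 days.
December 2078: 31 days.
Then 6 days into January 2079.
Total: 0 + 30 + 31 + 6 = 67.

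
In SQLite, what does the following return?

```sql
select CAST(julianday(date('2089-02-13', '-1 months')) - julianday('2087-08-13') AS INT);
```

519

Adding -1 month to 2089-02-13 gives 2089-01-13.
18 days remain in August 2087 after the 13th (31 − 13).
Full months from September 2087 through December 2088 contribute their day counts.
Then 13 days into January 2089.
Total: 18 + 30 + 31 + 30 + 31 + 31 + 29 + 31 + 30 + 31 + 30 + 31 + 31 + 30 + 31 + 30 + 31 + 13 = 519.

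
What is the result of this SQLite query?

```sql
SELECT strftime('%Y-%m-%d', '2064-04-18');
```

2064-04-18

`%Y-%m-%d` extracts the ISO date: 2064-04-18.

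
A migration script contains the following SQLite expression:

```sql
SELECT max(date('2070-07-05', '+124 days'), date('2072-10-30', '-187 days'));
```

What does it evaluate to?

2072-04-26

date('2070-07-05', '+124 days') → 2070-11-06.
date('2072-10-30', '-187 days') → 2072-04-26.
Later of the two is 2072-04-26.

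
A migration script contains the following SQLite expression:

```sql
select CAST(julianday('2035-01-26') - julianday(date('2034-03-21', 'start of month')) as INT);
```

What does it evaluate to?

`start of month` rewinds 2034-03-21 to 2034-03-01.
30 days remain in March 2034 after the 1st (31 − 1).
Full months from April 2034 through December 2034 contribute their day counts.
Then 26 days into January 2035.
Total: 30 + 30 + 31 + 30 + 31 + 31 + 30 + 31 + 30 + 31 + 26 = 331.

331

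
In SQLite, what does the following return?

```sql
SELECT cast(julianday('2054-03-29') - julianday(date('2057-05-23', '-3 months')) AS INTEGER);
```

Adding -3 months to 2057-05-23 gives 2057-02-23.
2 days remain in March 2054 after the 29th (31 − 29).
Full months from April 2054 through January 2057 contribute their day counts.
Then 23 days into February 2057.
Total: 2 + 30 + 31 + 30 + 31 + 31 + 30 + 31 + 30 + 31 + 31 + 28 + 31 + 30 + 31 + 30 + 31 + 31 + 30 + 31 + 30 + 31 + 31 + 29 + 31 + 30 + 31 + 30 + 31 + 31 + 30 + 31 + 30 + 31 + 31 + 23 = 1062.
The subtraction is earlier − later, so the result is −1062 → -1062.

-1062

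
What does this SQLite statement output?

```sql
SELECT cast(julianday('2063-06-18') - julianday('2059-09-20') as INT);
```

1367

10 days remain in September 2059 after the 20th (30 − 20).
Full months from October 2059 through May 2063 contribute their day counts.
Then 18 days into June 2063.
Total: 10 + 31 + 30 + 31 + 31 + 29 + 31 + 30 + 31 + 30 + 31 + 31 + 30 + 31 + 30 + 31 + 31 + 28 + 31 + 30 + 31 + 30 + 31 + 31 + 30 + 31 + 30 + 31 + 31 + 28 + 31 + 30 + 31 + 30 + 31 + 31 + 30 + 31 + 30 + 31 + 31 + 28 + 31 + 30 + 31 + 18 = 1367.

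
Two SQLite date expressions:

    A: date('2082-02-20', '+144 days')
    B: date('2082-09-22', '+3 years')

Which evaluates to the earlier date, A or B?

A = 2082-07-14.
B = 2085-09-22.
A is earlier.

A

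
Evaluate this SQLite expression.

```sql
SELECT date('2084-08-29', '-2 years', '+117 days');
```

2082-12-24

Adding -2 years to 2084-08-29 gives 2082-08-29.
Applying '+117 days' to 2082-08-29: counting 117 days forward gives 2082-12-24.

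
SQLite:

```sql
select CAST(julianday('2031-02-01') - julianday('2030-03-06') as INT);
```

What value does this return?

25 days remain in March 2030 after the 6th (31 − 6).
Full months from April 2030 through January 2031 contribute their day counts.
Then 1 day into February 2031.
Total: 25 + 30 + 31 + 30 + 31 + 31 + 30 + 31 + 30 + 31 + 31 + 1 = 332.

332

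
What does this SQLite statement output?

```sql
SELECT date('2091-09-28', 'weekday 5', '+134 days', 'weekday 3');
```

`weekday 5` advances to the next Friday; 2091-09-28 is already a Friday, so it stays at 2091-09-28.
Applying '+134 days' to 2091-09-28: counting 134 days forward gives 2092-02-09.
`weekday 3` advances to the next Wednesday; 2092-02-09 is a Saturday, so it moves forward to 2092-02-13.

2092-02-13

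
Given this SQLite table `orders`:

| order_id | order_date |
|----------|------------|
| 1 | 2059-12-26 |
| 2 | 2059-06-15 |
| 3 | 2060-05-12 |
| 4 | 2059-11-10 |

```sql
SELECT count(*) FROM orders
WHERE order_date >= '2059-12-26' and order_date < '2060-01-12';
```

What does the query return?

Rows in [2059-12-26, 2060-01-12): 2059-12-26 → 1 row.

1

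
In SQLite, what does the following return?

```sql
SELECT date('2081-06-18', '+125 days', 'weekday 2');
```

Applying '+125 days' to 2081-06-18: counting 125 days forward gives 2081-10-21.
`weekday 2` advances to the next Tuesday; 2081-10-21 is already a Tuesday, so it stays at 2081-10-21.

2081-10-21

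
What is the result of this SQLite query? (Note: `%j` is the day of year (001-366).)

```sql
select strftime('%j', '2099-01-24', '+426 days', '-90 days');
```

360

First apply '+426 days', '-90 days': 2099-01-24 → 2099-12-26.
Day-of-year for 2099-12-26: days since 2099-01-01 inclusive = 360, zero-padded to 360.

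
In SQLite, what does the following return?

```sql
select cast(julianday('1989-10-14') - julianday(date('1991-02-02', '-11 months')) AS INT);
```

Adding -11 months to 1991-02-02 gives 1990-03-02.
17 days remain in October 1989 after the 14th (31 − 14).
November 1989: 30 days.
December 1989: 31 days.
January 1990: 31 days.
February 1990: 28 days.
Then 2 days into March 1990.
Total: 17 + 30 + 31 + 31 + 28 + 2 = 139.
The subtraction is earlier − later, so the result is −139 → -139.

-139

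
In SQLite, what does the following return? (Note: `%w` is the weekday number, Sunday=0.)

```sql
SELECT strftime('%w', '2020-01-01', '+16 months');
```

First apply '+16 months': 2020-01-01 → 2021-05-01.
2021-05-01 is a Saturday; with Sunday=0 that is 6.

6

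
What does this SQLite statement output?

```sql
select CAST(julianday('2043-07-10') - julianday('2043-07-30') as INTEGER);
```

Both dates are in July 2043: 30 − 10 = 20.
The subtraction is earlier − later, so the result is −20 → -20.

-20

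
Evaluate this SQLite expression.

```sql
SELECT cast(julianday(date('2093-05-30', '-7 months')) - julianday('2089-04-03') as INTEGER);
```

Adding -7 months to 2093-05-30 gives 2092-10-30.
27 days remain in April 2089 after the 3rd (30 − 3).
Full months from May 2089 through September 2092 contribute their day counts.
Then 30 days into October 2092.
Total: 27 + 31 + 30 + 31 + 31 + 30 + 31 + 30 + 31 + 31 + 28 + 31 + 30 + 31 + 30 + 31 + 31 + 30 + 31 + 30 + 31 + 31 + 28 + 31 + 30 + 31 + 30 + 31 + 31 + 30 + 31 + 30 + 31 + 31 + 29 + 31 + 30 + 31 + 30 + 31 + 31 + 30 + 30 = 1306.

1306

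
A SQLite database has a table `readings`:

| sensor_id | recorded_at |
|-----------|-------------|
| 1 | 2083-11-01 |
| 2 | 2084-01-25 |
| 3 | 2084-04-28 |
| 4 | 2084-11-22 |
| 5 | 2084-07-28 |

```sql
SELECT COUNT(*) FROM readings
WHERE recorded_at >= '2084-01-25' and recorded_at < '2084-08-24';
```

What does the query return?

Rows in [2084-01-25, 2084-08-24): 2084-01-25, 2084-04-28, 2084-07-28 → 3 rows.

3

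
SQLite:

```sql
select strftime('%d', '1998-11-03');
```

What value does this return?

03

`%d` extracts the 2-digit day of month: 03.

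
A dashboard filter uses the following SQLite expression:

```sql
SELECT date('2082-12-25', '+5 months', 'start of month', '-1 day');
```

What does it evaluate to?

Adding +5 months to 2082-12-25 gives 2083-05-25.
`start of month` rewinds 2083-05-25 to 2083-05-01.
Going back 1 day from 2083-05-01 reaches 2083-04-30 (last day of April, 30 days).

2083-04-30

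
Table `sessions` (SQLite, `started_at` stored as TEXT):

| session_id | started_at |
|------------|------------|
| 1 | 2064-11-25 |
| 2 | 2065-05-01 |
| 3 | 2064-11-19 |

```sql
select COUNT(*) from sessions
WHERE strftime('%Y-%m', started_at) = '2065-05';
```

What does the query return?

Rows with year-month 2065-05: 2065-05-01 → 1.

1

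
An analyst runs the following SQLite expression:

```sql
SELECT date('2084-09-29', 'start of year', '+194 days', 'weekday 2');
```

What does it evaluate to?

2084-07-18

`start of year` rewinds 2084-09-29 to 2084-01-01.
Applying '+194 days' to 2084-01-01: counting 194 days forward gives 2084-07-13.
`weekday 2` advances to the next Tuesday; 2084-07-13 is a Thursday, so it moves forward to 2084-07-18.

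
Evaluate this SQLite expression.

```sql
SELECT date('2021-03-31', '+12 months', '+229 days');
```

2022-11-15

Adding +12 months to 2021-03-31 gives 2022-03-31.
Applying '+229 days' to 2022-03-31: counting 229 days forward gives 2022-11-15.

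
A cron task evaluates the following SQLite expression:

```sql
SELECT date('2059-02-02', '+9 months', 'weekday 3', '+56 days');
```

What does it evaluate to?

Adding +9 months to 2059-02-02 gives 2059-11-02.
`weekday 3` advances to the next Wednesday; 2059-11-02 is a Sunday, so it moves forward to 2059-11-05.
Applying '+56 days' to 2059-11-05: counting 56 days forward gives 2059-12-31.

2059-12-31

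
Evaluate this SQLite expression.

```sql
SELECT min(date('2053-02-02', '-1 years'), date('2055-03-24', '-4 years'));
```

date('2053-02-02', '-1 years') → 2052-02-02.
date('2055-03-24', '-4 years') → 2051-03-24.
Earlier of the two is 2051-03-24.

2051-03-24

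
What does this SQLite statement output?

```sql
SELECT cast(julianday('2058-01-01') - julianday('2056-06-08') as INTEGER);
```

22 days remain in June 2056 after the 8th (30 − 8).
Full months from July 2056 through December 2057 contribute their day counts.
Then 1 day into January 2058.
Total: 22 + 31 + 31 + 30 + 31 + 30 + 31 + 31 + 28 + 31 + 30 + 31 + 30 + 31 + 31 + 30 + 31 + 30 + 31 + 1 = 572.

572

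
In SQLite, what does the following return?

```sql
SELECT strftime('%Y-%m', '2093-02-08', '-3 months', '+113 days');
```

2093-03

First apply '-3 months', '+113 days': 2093-02-08 → 2093-03-01.
`%Y-%m` extracts the year-month: 2093-03.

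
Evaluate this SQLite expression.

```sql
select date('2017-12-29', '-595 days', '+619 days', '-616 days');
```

2016-05-16

Applying '-595 days' to 2017-12-29: counting 595 days back gives 2016-05-13.
Applying '+619 days' to 2016-05-13: counting 619 days forward gives 2018-01-22.
Applying '-616 days' to 2018-01-22: counting 616 days back gives 2016-05-16.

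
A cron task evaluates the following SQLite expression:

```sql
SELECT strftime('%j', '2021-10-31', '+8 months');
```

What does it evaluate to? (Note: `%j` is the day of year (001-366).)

First apply '+8 months': 2021-10-31 → 2022-07-01.
Day-of-year for 2022-07-01: days since 2022-01-01 inclusive = 182, zero-padded to 182.

182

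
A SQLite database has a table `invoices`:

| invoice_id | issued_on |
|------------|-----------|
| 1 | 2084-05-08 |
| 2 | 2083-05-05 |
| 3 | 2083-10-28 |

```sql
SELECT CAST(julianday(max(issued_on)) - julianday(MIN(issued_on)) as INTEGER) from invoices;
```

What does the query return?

369

MIN = 2083-05-05, MAX = 2084-05-08.
26 days remain in May 2083 after the 5th (31 − 5).
Full months from June 2083 through April 2084 contribute their day counts.
Then 8 days into May 2084.
Total: 26 + 30 + 31 + 31 + 30 + 31 + 30 + 31 + 31 + 29 + 31 + 30 + 8 = 369.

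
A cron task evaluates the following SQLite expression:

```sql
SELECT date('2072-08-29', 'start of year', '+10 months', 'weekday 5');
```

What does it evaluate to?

`start of year` rewinds 2072-08-29 to 2072-01-01.
Adding +10 months to 2072-01-01 gives 2072-11-01.
`weekday 5` advances to the next Friday; 2072-11-01 is a Tuesday, so it moves forward to 2072-11-04.

2072-11-04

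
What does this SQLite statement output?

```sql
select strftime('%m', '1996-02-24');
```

`%m` extracts the 2-digit month (01-12): 02.

02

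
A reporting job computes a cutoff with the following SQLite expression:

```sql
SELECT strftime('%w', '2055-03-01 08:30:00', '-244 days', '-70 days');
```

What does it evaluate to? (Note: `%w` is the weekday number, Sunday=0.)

First apply '-244 days', '-70 days': 2055-03-01 08:30:00 → 2054-04-21 08:30:00.
2054-04-21 is a Tuesday; with Sunday=0 that is 2.

2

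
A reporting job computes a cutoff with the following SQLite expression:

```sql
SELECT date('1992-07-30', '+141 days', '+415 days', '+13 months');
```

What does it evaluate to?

Applying '+141 days' to 1992-07-30: counting 141 days forward gives 1992-12-18.
Applying '+415 days' to 1992-12-18: counting 415 days forward gives 1994-02-06.
Adding +13 months to 1994-02-06 gives 1995-03-06.

1995-03-06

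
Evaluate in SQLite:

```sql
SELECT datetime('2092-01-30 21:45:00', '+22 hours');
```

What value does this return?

+22 hours from 2092-01-30 21:45:00 is 2092-01-31 19:45:00 (crosses midnight).

2092-01-31 19:45:00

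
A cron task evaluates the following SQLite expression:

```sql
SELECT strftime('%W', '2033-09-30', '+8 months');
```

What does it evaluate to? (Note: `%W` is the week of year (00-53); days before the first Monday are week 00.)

22

First apply '+8 months': 2033-09-30 → 2034-05-30.
2034-05-30 is a Tuesday. SQLite's %W counts Mondays since the year started; the result is 22.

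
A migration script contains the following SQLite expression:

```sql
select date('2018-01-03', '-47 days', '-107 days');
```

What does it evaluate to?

2017-08-02

Applying '-47 days' to 2018-01-03: counting 47 days back gives 2017-11-17.
Applying '-107 days' to 2017-11-17: counting 107 days back gives 2017-08-02.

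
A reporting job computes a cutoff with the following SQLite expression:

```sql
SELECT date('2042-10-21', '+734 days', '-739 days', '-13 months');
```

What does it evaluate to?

Applying '+734 days' to 2042-10-21: counting 734 days forward gives 2044-10-24.
Applying '-739 days' to 2044-10-24: counting 739 days back gives 2042-10-16.
Adding -13 months to 2042-10-16 gives 2041-09-16.

2041-09-16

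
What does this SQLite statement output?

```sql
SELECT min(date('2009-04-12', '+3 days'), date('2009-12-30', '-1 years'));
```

2008-12-30

date('2009-04-12', '+3 days') → 2009-04-15.
date('2009-12-30', '-1 years') → 2008-12-30.
Earlier of the two is 2008-12-30.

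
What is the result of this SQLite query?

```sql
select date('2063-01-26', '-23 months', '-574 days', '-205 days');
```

Adding -23 months to 2063-01-26 gives 2061-02-26.
Applying '-574 days' to 2061-02-26: counting 574 days back gives 2059-08-02.
Applying '-205 days' to 2059-08-02: counting 205 days back gives 2059-01-09.

2059-01-09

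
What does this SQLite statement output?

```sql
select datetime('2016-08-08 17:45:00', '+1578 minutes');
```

2016-08-09 20:03:00

1578 minutes = 26h 18m; +1578 minutes from 2016-08-08 17:45:00 is 2016-08-09 20:03:00 (crosses midnight).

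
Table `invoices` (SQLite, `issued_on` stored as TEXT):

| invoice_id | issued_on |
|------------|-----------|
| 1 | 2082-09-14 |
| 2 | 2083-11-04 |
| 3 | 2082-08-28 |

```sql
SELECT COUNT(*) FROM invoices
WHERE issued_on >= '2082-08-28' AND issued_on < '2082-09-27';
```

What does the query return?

2

Rows in [2082-08-28, 2082-09-27): 2082-09-14, 2082-08-28 → 2 rows.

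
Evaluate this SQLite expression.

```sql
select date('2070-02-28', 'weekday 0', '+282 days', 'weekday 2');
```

`weekday 0` advances to the next Sunday; 2070-02-28 is a Friday, so it moves forward to 2070-03-02.
Applying '+282 days' to 2070-03-02: counting 282 days forward gives 2070-12-09.
`weekday 2` advances to the next Tuesday; 2070-12-09 is already a Tuesday, so it stays at 2070-12-09.

2070-12-09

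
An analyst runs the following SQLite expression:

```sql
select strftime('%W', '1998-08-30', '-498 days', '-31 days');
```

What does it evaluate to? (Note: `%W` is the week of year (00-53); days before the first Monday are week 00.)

First apply '-498 days', '-31 days': 1998-08-30 → 1997-03-19.
1997-03-19 is a Wednesday. SQLite's %W counts Mondays since the year started; the result is 11.

11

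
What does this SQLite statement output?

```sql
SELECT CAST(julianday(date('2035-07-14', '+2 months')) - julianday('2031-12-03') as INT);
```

1381

Adding +2 months to 2035-07-14 gives 2035-09-14.
28 days remain in December 2031 after the 3rd (31 − 3).
Full months from January 2032 through August 2035 contribute their day counts.
Then 14 days into September 2035.
Total: 28 + 31 + 29 + 31 + 30 + 31 + 30 + 31 + 31 + 30 + 31 + 30 + 31 + 31 + 28 + 31 + 30 + 31 + 30 + 31 + 31 + 30 + 31 + 30 + 31 + 31 + 28 + 31 + 30 + 31 + 30 + 31 + 31 + 30 + 31 + 30 + 31 + 31 + 28 + 31 + 30 + 31 + 30 + 31 + 31 + 14 = 1381.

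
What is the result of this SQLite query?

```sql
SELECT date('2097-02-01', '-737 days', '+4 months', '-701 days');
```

2093-06-24

Applying '-737 days' to 2097-02-01: counting 737 days back gives 2095-01-26.
Adding +4 months to 2095-01-26 gives 2095-05-26.
Applying '-701 days' to 2095-05-26: counting 701 days back gives 2093-06-24.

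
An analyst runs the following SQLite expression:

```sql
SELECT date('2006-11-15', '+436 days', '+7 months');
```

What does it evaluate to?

Applying '+436 days' to 2006-11-15: counting 436 days forward gives 2008-01-25.
Adding +7 months to 2008-01-25 gives 2008-08-25.

2008-08-25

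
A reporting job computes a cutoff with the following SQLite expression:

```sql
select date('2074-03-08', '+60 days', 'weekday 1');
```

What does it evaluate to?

Applying '+60 days' to 2074-03-08: counting 60 days forward gives 2074-05-07.
`weekday 1` advances to the next Monday; 2074-05-07 is already a Monday, so it stays at 2074-05-07.

2074-05-07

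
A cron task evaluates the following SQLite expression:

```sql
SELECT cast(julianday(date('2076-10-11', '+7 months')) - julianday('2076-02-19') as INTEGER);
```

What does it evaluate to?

447

Adding +7 months to 2076-10-11 gives 2077-05-11.
10 days remain in February 2076 after the 19th (29 − 19).
Full months from March 2076 through April 2077 contribute their day counts.
Then 11 days into May 2077.
Total: 10 + 31 + 30 + 31 + 30 + 31 + 31 + 30 + 31 + 30 + 31 + 31 + 28 + 31 + 30 + 11 = 447.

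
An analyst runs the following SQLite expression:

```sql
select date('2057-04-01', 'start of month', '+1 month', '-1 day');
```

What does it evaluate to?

`start of month` rewinds 2057-04-01 to 2057-04-01.
Adding +1 month to 2057-04-01 gives 2057-05-01.
Going back 1 day from 2057-05-01 reaches 2057-04-30 (last day of April, 30 days).

2057-04-30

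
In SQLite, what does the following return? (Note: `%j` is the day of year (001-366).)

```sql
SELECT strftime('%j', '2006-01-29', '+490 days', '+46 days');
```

First apply '+490 days', '+46 days': 2006-01-29 → 2007-07-19.
Day-of-year for 2007-07-19: days since 2007-01-01 inclusive = 200, zero-padded to 200.

200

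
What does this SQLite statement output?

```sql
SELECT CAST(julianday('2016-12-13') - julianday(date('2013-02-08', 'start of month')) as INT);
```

`start of month` rewinds 2013-02-08 to 2013-02-01.
27 days remain in February 2013 after the 1st (28 − 1).
Full months from March 2013 through November 2016 contribute their day counts.
Then 13 days into December 2016.
Total: 27 + 31 + 30 + 31 + 30 + 31 + 31 + 30 + 31 + 30 + 31 + 31 + 28 + 31 + 30 + 31 + 30 + 31 + 31 + 30 + 31 + 30 + 31 + 31 + 28 + 31 + 30 + 31 + 30 + 31 + 31 + 30 + 31 + 30 + 31 + 31 + 29 + 31 + 30 + 31 + 30 + 31 + 31 + 30 + 31 + 30 + 13 = 1411.

1411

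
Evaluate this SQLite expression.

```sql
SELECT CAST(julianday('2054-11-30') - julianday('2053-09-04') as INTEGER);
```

452

26 days remain in September 2053 after the 4th (30 − 4).
Full months from October 2053 through October 2054 contribute their day counts.
Then 30 days into November 2054.
Total: 26 + 31 + 30 + 31 + 31 + 28 + 31 + 30 + 31 + 30 + 31 + 31 + 30 + 31 + 30 = 452.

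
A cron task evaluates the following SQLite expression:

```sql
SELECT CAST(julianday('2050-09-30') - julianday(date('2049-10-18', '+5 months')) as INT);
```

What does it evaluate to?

Adding +5 months to 2049-10-18 gives 2050-03-18.
13 days remain in March 2050 after the 18th (31 − 18).
April 2050: 30 days.
May 2050: 31 days.
June 2050: 30 days.
July 2050: 31 days.
August 2050: 31 days.
Then 30 days into September 2050.
Total: 13 + 30 + 31 + 30 + 31 + 31 + 30 = 196.

196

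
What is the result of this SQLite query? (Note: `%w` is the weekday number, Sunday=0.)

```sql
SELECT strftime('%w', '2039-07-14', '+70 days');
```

4

First apply '+70 days': 2039-07-14 → 2039-09-22.
2039-09-22 is a Thursday; with Sunday=0 that is 4.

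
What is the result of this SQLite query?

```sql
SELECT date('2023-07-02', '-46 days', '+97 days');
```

Applying '-46 days' to 2023-07-02: counting 46 days back gives 2023-05-17.
Applying '+97 days' to 2023-05-17: counting 97 days forward gives 2023-08-22.

2023-08-22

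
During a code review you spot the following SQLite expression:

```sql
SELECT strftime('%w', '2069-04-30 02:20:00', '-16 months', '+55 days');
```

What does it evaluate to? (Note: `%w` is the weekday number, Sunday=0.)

First apply '-16 months', '+55 days': 2069-04-30 02:20:00 → 2068-02-23 02:20:00.
2068-02-23 is a Thursday; with Sunday=0 that is 4.

4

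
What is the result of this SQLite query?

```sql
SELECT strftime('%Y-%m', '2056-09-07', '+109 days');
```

First apply '+109 days': 2056-09-07 → 2056-12-25.
`%Y-%m` extracts the year-month: 2056-12.

2056-12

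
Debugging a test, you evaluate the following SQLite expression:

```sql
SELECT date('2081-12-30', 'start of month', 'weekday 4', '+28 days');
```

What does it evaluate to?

2082-01-01

`start of month` rewinds 2081-12-30 to 2081-12-01.
`weekday 4` advances to the next Thursday; 2081-12-01 is a Monday, so it moves forward to 2081-12-04.
December 2081 has 31 days; 27 remain after the 4th, so 28 days reach 2082-01-01.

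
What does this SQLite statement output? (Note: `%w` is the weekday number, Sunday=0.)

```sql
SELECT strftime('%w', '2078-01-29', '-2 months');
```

1

First apply '-2 months': 2078-01-29 → 2077-11-29.
2077-11-29 is a Monday; with Sunday=0 that is 1.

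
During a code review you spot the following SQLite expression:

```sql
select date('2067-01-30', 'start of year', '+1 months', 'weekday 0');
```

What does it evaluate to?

2067-02-06

`start of year` rewinds 2067-01-30 to 2067-01-01.
Adding +1 month to 2067-01-01 gives 2067-02-01.
`weekday 0` advances to the next Sunday; 2067-02-01 is a Tuesday, so it moves forward to 2067-02-06.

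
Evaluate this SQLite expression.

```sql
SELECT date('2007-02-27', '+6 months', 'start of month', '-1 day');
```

2007-07-31

Adding +6 months to 2007-02-27 gives 2007-08-27.
`start of month` rewinds 2007-08-27 to 2007-08-01.
Going back 1 day from 2007-08-01 reaches 2007-07-31 (last day of July, 31 days).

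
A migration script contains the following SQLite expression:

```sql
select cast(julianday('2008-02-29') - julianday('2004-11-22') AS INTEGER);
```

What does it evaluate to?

8 days remain in November 2004 after the 22nd (30 − 22).
Full months from December 2004 through January 2008 contribute their day counts.
Then 29 days into February 2008.
Total: 8 + 31 + 31 + 28 + 31 + 30 + 31 + 30 + 31 + 31 + 30 + 31 + 30 + 31 + 31 + 28 + 31 + 30 + 31 + 30 + 31 + 31 + 30 + 31 + 30 + 31 + 31 + 28 + 31 + 30 + 31 + 30 + 31 + 31 + 30 + 31 + 30 + 31 + 31 + 29 = 1194.

1194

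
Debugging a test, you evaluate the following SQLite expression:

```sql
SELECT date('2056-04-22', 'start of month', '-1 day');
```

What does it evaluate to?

`start of month` rewinds 2056-04-22 to 2056-04-01.
Going back 1 day from 2056-04-01 reaches 2056-03-31 (last day of March, 31 days).

2056-03-31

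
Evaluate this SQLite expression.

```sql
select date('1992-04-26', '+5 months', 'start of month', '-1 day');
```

1992-08-31

Adding +5 months to 1992-04-26 gives 1992-09-26.
`start of month` rewinds 1992-09-26 to 1992-09-01.
Going back 1 day from 1992-09-01 reaches 1992-08-31 (last day of August, 31 days).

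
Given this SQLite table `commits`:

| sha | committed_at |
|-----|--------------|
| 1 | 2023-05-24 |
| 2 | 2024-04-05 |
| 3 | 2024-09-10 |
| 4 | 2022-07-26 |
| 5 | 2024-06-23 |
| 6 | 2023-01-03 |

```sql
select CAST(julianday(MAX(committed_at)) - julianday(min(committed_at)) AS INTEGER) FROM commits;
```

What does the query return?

MIN = 2022-07-26, MAX = 2024-09-10.
5 days remain in July 2022 after the 26th (31 − 26).
Full months from August 2022 through August 2024 contribute their day counts.
Then 10 days into September 2024.
Total: 5 + 31 + 30 + 31 + 30 + 31 + 31 + 28 + 31 + 30 + 31 + 30 + 31 + 31 + 30 + 31 + 30 + 31 + 31 + 29 + 31 + 30 + 31 + 30 + 31 + 31 + 10 = 777.

777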